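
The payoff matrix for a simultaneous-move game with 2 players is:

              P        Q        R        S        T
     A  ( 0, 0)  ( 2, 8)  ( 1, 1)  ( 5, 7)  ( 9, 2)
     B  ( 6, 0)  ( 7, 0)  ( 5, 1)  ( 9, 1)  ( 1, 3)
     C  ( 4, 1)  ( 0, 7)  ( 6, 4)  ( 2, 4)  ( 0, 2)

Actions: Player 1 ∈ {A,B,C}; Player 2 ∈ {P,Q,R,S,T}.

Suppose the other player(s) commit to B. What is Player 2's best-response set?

BR_2 = {T}

u_2(P vs B) = 0
u_2(Q vs B) = 0
u_2(R vs B) = 1
u_2(S vs B) = 1
u_2(T vs B) = 3
max payoff 3 at {T}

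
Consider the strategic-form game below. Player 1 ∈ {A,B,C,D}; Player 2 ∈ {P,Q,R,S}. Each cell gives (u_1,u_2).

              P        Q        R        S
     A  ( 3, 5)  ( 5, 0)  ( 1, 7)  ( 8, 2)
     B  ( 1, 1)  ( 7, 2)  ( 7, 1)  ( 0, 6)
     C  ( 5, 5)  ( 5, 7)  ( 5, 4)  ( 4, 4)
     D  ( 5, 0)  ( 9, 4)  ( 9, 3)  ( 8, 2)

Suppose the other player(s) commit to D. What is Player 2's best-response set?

argmax u_2 = {Q}

u_2(P vs D) = 0
u_2(Q vs D) = 4
u_2(R vs D) = 3
u_2(S vs D) = 2
max payoff 4 at {Q}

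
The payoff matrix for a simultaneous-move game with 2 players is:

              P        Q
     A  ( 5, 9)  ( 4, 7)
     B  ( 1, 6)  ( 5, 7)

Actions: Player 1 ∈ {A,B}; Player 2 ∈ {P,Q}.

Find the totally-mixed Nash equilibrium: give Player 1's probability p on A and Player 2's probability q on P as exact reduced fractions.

P1 mixes 1/3 on A; P2 mixes 1/5 on P

P1 indiff ⇒ q·5+(1-q)·4 = q·1+(1-q)·5 ⇒ q(4) = (1-q)(1) ⇒ q = 1/5
P2 indiff ⇒ p·9+(1-p)·6 = p·7+(1-p)·7 ⇒ p(2) = (1-p)(1) ⇒ p = 1/3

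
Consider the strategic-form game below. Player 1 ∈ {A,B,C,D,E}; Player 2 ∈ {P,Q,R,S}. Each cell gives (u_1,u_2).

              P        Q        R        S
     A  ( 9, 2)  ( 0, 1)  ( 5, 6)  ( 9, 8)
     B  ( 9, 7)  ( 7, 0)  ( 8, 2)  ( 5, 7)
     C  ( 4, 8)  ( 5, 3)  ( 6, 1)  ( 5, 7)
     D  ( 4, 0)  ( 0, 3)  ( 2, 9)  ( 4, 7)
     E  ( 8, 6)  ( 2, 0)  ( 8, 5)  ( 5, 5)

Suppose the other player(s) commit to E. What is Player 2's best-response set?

u_2(P vs E) = 6
u_2(Q vs E) = 0
u_2(R vs E) = 5
u_2(S vs E) = 5
max payoff 6 at {P}

BR_2 = {P}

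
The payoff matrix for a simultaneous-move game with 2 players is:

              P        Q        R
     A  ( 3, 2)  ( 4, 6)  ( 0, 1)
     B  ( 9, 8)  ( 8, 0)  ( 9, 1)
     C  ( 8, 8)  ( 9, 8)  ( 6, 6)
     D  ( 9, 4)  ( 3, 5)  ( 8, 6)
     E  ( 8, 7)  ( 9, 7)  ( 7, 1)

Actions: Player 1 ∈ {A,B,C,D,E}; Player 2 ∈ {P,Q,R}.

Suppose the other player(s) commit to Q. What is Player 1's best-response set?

argmax u_1 = {C,E}

u_1(A vs Q) = 4
u_1(B vs Q) = 8
u_1(C vs Q) = 9
u_1(D vs Q) = 3
u_1(E vs Q) = 9
max payoff 9 at {C,E}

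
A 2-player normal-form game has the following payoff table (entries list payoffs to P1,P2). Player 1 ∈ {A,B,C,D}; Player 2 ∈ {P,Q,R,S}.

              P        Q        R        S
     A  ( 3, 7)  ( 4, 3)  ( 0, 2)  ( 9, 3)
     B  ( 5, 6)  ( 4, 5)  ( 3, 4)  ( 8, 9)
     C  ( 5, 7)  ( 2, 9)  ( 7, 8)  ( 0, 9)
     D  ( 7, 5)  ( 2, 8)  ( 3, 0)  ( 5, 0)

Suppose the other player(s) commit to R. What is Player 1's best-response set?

BR_1 = {C}

u_1(A vs R) = 0
u_1(B vs R) = 3
u_1(C vs R) = 7
u_1(D vs R) = 3
max payoff 7 at {C}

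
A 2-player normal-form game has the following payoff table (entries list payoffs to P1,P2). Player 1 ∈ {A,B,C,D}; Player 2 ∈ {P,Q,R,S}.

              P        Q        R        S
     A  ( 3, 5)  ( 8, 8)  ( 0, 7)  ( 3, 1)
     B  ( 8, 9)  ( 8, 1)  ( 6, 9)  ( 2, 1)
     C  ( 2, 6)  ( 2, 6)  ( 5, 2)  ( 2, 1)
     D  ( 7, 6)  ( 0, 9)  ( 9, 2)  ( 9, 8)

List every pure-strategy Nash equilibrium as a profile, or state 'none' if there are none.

(A,P): not NE [P1→B gives 8>3; P2→Q gives 8>5]
(A,Q): NE
(A,R): not NE [P1→D gives 9>0; P2→Q gives 8>7]
(A,S): not NE [P1→D gives 9>3; P2→Q gives 8>1]
(B,P): NE
(B,Q): not NE [P2→R gives 9>1]
(B,R): not NE [P1→D gives 9>6]
(B,S): not NE [P1→D gives 9>2; P2→R gives 9>1]
(C,P): not NE [P1→B gives 8>2]
(C,Q): not NE [P1→B gives 8>2]
(C,R): not NE [P1→D gives 9>5; P2→Q gives 6>2]
(C,S): not NE [P1→D gives 9>2; P2→Q gives 6>1]
(D,P): not NE [P1→B gives 8>7; P2→Q gives 9>6]
(D,Q): not NE [P1→B gives 8>0]
(D,R): not NE [P2→Q gives 9>2]
(D,S): not NE [P2→Q gives 9>8]

PSNE = {(A,Q), (B,P)}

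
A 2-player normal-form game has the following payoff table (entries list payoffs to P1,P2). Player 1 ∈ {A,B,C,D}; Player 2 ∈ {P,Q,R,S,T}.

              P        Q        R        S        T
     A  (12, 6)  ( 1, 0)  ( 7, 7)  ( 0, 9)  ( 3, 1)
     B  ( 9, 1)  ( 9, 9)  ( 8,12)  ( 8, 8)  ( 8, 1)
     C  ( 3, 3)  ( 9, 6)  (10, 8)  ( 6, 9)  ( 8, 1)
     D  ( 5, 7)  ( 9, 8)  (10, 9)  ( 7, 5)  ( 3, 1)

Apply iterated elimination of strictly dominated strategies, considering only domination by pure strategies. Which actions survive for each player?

P2 drop P (R beats it: A:7>6 B:12>1 C:8>3 D:9>7)
P1 drop A (B beats it: Q:9>1 R:8>7 S:8>0 T:8>3)
P2 drop Q (R beats it: B:12>9 C:8>6 D:9>8)
P2 drop T (R beats it: B:12>1 C:8>1 D:9>1)
P1→{B,C,D} P2→{R,S}

Remaining: P1:{B,C,D} P2:{R,S}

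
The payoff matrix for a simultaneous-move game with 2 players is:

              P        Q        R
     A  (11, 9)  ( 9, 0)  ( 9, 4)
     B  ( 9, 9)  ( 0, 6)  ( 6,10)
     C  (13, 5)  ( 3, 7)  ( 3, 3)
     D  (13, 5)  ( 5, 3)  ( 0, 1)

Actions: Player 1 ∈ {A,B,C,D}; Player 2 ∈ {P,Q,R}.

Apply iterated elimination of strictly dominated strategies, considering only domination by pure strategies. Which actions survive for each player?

IESDS → P1:{A,C,D} P2:{P,Q}

P1 drop B (A beats it: P:11>9 Q:9>0 R:9>6)
P2 drop R (P beats it: A:9>4 C:5>3 D:5>1)
P1→{A,C,D} P2→{P,Q}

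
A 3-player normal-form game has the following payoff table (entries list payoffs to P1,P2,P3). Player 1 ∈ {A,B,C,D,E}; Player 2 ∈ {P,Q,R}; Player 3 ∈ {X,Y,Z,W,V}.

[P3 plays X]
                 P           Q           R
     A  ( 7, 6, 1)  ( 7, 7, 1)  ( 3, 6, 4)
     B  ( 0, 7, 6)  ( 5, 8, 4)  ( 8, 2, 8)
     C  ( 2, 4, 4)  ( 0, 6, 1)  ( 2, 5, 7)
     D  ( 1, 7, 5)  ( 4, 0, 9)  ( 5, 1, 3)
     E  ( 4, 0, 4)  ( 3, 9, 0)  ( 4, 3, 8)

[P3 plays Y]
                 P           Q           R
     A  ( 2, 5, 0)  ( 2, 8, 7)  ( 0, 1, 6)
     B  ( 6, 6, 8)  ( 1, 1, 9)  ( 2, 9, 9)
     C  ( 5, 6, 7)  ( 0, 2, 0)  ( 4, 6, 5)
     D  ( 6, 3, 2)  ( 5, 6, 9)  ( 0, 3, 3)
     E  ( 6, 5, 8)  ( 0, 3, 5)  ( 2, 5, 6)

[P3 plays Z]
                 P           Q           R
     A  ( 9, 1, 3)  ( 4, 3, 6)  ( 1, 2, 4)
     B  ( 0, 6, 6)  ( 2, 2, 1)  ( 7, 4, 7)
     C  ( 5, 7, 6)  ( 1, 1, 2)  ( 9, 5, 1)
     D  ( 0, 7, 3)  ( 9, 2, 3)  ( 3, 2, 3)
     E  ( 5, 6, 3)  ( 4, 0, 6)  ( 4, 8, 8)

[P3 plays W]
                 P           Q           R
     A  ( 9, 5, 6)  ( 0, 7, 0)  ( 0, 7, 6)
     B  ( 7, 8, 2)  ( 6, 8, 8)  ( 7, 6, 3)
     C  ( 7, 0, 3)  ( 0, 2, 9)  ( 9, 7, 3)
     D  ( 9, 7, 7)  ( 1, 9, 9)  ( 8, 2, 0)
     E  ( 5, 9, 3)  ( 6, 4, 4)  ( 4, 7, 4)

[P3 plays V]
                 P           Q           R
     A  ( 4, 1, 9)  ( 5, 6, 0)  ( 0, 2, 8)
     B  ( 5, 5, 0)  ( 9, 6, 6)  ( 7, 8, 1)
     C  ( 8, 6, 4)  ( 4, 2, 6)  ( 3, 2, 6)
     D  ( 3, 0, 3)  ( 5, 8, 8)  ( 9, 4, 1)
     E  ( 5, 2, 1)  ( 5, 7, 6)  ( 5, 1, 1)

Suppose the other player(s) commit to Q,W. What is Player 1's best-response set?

u_1(A vs Q,W) = 0
u_1(B vs Q,W) = 6
u_1(C vs Q,W) = 0
u_1(D vs Q,W) = 1
u_1(E vs Q,W) = 6
max payoff 6 at {B,E}

argmax u_1 = {B,E}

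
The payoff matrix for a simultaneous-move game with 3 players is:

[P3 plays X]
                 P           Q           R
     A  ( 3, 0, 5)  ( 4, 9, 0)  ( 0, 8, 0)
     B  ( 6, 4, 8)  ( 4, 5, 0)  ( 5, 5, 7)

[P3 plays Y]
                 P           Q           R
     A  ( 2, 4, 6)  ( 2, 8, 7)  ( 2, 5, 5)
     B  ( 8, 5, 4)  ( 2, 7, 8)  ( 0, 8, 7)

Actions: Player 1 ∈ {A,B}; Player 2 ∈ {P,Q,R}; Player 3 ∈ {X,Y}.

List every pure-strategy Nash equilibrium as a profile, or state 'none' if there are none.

(A,P,X): not NE [P1→B gives 6>3; P2→Q gives 9>0; P3→Y gives 6>5]
(A,P,Y): not NE [P1→B gives 8>2; P2→Q gives 8>4]
(A,Q,X): not NE [P3→Y gives 7>0]
(A,Q,Y): NE
(A,R,X): not NE [P1→B gives 5>0; P2→Q gives 9>8; P3→Y gives 5>0]
(A,R,Y): not NE [P2→Q gives 8>5]
(B,P,X): not NE [P2→R gives 5>4]
(B,P,Y): not NE [P2→R gives 8>5; P3→X gives 8>4]
(B,Q,X): not NE [P3→Y gives 8>0]
(B,Q,Y): not NE [P2→R gives 8>7]
(B,R,X): NE
(B,R,Y): not NE [P1→A gives 2>0]

NE set: (A,Q,Y), (B,R,X)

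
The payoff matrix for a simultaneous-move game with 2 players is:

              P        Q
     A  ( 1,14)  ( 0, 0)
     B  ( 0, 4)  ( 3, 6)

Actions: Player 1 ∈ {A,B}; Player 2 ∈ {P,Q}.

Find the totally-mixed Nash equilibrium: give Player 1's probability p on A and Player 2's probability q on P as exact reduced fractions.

(p,q) = (1/8, 3/4)

P1 indiff ⇒ q·1+(1-q)·0 = q·0+(1-q)·3 ⇒ q(1) = (1-q)(3) ⇒ q = 3/4
P2 indiff ⇒ p·14+(1-p)·4 = p·0+(1-p)·6 ⇒ p(14) = (1-p)(2) ⇒ p = 1/8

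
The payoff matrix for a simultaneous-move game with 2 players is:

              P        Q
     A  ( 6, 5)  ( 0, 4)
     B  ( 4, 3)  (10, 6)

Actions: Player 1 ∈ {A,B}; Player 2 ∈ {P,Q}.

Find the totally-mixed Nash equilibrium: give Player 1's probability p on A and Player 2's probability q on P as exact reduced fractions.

(p,q) = (3/4, 5/6)

P1 indiff ⇒ q·6+(1-q)·0 = q·4+(1-q)·10 ⇒ q(2) = (1-q)(10) ⇒ q = 5/6
P2 indiff ⇒ p·5+(1-p)·3 = p·4+(1-p)·6 ⇒ p(1) = (1-p)(3) ⇒ p = 3/4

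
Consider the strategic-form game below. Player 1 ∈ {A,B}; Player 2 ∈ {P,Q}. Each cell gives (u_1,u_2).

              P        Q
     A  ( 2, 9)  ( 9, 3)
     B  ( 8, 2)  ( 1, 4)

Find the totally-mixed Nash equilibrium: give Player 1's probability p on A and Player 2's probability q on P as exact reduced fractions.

P1 indiff ⇒ q·2+(1-q)·9 = q·8+(1-q)·1 ⇒ q(-6) = (1-q)(-8) ⇒ q = 4/7
P2 indiff ⇒ p·9+(1-p)·2 = p·3+(1-p)·4 ⇒ p(6) = (1-p)(2) ⇒ p = 1/4

p=1/4, q=4/7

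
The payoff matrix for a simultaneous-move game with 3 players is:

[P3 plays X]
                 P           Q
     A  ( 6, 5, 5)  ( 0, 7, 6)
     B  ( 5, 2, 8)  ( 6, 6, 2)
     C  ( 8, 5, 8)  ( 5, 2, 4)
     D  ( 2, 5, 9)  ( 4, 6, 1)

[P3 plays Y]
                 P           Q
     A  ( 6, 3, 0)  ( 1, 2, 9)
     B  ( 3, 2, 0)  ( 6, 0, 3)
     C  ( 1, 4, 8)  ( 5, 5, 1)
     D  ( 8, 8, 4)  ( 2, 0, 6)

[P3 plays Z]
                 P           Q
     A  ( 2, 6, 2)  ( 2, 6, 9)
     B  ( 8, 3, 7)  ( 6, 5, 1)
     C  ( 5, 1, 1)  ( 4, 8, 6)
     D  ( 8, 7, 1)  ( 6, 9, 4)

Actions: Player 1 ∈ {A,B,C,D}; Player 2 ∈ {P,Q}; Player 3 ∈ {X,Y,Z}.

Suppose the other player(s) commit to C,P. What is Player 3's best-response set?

P3 best: {X,Y}

u_3(X vs C,P) = 8
u_3(Y vs C,P) = 8
u_3(Z vs C,P) = 1
max payoff 8 at {X,Y}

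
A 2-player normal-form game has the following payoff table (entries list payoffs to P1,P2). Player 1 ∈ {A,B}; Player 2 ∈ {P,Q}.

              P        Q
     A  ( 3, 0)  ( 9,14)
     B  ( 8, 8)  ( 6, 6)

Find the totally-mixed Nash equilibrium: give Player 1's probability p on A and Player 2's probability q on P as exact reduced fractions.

P1 mixes 1/8 on A; P2 mixes 3/8 on P

P1 indiff ⇒ q·3+(1-q)·9 = q·8+(1-q)·6 ⇒ q(-5) = (1-q)(-3) ⇒ q = 3/8
P2 indiff ⇒ p·0+(1-p)·8 = p·14+(1-p)·6 ⇒ p(-14) = (1-p)(-2) ⇒ p = 1/8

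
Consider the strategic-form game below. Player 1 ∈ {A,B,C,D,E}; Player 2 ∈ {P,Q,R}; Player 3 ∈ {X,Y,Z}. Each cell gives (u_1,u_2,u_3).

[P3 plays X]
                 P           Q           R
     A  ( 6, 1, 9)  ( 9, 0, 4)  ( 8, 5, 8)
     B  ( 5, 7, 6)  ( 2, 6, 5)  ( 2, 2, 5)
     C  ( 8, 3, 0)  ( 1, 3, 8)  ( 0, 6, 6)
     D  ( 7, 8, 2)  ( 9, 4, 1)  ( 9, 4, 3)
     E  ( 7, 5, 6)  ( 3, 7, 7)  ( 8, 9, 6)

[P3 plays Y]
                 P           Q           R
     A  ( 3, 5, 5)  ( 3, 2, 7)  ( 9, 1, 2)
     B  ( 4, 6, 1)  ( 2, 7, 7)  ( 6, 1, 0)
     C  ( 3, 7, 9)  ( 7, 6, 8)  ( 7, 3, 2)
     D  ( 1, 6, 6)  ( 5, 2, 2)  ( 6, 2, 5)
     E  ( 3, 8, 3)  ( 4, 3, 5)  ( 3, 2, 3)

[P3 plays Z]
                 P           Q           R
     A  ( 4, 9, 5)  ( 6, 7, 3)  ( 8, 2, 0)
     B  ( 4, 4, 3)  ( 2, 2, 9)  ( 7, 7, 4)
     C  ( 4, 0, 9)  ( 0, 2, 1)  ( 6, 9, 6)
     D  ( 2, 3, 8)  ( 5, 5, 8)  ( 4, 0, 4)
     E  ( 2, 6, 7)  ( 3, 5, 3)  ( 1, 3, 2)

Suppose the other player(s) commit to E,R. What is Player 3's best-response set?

BR_3 = {X}

u_3(X vs E,R) = 6
u_3(Y vs E,R) = 3
u_3(Z vs E,R) = 2
max payoff 6 at {X}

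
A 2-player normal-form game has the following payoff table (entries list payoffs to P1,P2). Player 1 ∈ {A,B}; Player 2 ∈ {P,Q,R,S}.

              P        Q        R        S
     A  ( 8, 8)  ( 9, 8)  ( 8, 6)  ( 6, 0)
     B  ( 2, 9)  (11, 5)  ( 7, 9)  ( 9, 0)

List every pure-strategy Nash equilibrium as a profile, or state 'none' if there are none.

Nash profiles: (A,P)

(A,P): NE
(A,Q): not NE [P1→B gives 11>9]
(A,R): not NE [P2→Q gives 8>6]
(A,S): not NE [P1→B gives 9>6; P2→Q gives 8>0]
(B,P): not NE [P1→A gives 8>2]
(B,Q): not NE [P2→R gives 9>5]
(B,R): not NE [P1→A gives 8>7]
(B,S): not NE [P2→R gives 9>0]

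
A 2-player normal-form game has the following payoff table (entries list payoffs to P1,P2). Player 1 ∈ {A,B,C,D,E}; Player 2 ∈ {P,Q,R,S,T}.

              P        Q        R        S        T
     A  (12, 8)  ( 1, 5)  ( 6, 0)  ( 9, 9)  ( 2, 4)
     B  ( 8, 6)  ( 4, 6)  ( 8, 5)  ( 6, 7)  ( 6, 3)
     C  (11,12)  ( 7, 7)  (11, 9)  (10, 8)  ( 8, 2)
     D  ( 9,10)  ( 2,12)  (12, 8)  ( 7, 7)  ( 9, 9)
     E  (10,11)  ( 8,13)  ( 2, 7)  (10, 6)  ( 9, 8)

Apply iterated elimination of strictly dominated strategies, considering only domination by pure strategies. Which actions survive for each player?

P1 drop B (C beats it: P:11>8 Q:7>4 R:11>8 S:10>6 T:8>6)
P2 drop R (P beats it: A:8>0 C:12>9 D:10>8 E:11>7)
P2 drop T (P beats it: A:8>4 C:12>2 D:10>9 E:11>8)
P1 drop D (C beats it: P:11>9 Q:7>2 S:10>7)
P1→{A,C,E} P2→{P,Q,S}

IESDS → P1:{A,C,E} P2:{P,Q,S}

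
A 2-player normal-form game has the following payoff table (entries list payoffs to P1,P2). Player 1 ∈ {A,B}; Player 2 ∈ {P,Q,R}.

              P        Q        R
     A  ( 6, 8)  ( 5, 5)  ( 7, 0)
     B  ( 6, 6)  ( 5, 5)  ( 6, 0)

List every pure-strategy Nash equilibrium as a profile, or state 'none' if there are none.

Nash profiles: (A,P), (B,P)

(A,P): NE
(A,Q): not NE [P2→P gives 8>5]
(A,R): not NE [P2→P gives 8>0]
(B,P): NE
(B,Q): not NE [P2→P gives 6>5]
(B,R): not NE [P1→A gives 7>6; P2→P gives 6>0]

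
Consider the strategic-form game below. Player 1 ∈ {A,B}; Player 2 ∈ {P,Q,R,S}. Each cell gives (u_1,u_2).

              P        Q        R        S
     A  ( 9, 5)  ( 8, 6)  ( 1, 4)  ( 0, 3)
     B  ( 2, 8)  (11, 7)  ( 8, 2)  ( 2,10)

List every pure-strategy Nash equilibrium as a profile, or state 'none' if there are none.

(A,P): not NE [P2→Q gives 6>5]
(A,Q): not NE [P1→B gives 11>8]
(A,R): not NE [P1→B gives 8>1; P2→Q gives 6>4]
(A,S): not NE [P1→B gives 2>0; P2→Q gives 6>3]
(B,P): not NE [P1→A gives 9>2; P2→S gives 10>8]
(B,Q): not NE [P2→S gives 10>7]
(B,R): not NE [P2→S gives 10>2]
(B,S): NE

Nash profiles: (B,S)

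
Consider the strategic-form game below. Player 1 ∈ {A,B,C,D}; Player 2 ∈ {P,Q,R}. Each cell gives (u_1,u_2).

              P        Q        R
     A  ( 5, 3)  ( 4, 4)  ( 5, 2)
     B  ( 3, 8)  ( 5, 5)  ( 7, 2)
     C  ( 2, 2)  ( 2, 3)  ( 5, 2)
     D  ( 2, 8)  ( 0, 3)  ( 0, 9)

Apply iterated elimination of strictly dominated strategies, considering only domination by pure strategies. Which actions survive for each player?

P1 drop C (B beats it: P:3>2 Q:5>2 R:7>5)
P1 drop D (A beats it: P:5>2 Q:4>0 R:5>0)
P2 drop R (P beats it: A:3>2 B:8>2)
P1→{A,B} P2→{P,Q}

IESDS → P1:{A,B} P2:{P,Q}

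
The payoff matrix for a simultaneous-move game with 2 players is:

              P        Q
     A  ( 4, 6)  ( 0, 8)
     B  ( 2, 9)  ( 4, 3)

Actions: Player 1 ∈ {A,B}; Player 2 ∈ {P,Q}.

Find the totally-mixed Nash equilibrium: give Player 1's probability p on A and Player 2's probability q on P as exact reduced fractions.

p=3/4, q=2/3

P1 indiff ⇒ q·4+(1-q)·0 = q·2+(1-q)·4 ⇒ q(2) = (1-q)(4) ⇒ q = 2/3
P2 indiff ⇒ p·6+(1-p)·9 = p·8+(1-p)·3 ⇒ p(-2) = (1-p)(-6) ⇒ p = 3/4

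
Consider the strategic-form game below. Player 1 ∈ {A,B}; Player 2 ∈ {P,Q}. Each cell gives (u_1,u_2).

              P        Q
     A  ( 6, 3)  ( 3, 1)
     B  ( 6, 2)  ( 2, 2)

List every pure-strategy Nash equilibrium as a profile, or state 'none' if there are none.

Nash profiles: (A,P), (B,P)

(A,P): NE
(A,Q): not NE [P2→P gives 3>1]
(B,P): NE
(B,Q): not NE [P1→A gives 3>2]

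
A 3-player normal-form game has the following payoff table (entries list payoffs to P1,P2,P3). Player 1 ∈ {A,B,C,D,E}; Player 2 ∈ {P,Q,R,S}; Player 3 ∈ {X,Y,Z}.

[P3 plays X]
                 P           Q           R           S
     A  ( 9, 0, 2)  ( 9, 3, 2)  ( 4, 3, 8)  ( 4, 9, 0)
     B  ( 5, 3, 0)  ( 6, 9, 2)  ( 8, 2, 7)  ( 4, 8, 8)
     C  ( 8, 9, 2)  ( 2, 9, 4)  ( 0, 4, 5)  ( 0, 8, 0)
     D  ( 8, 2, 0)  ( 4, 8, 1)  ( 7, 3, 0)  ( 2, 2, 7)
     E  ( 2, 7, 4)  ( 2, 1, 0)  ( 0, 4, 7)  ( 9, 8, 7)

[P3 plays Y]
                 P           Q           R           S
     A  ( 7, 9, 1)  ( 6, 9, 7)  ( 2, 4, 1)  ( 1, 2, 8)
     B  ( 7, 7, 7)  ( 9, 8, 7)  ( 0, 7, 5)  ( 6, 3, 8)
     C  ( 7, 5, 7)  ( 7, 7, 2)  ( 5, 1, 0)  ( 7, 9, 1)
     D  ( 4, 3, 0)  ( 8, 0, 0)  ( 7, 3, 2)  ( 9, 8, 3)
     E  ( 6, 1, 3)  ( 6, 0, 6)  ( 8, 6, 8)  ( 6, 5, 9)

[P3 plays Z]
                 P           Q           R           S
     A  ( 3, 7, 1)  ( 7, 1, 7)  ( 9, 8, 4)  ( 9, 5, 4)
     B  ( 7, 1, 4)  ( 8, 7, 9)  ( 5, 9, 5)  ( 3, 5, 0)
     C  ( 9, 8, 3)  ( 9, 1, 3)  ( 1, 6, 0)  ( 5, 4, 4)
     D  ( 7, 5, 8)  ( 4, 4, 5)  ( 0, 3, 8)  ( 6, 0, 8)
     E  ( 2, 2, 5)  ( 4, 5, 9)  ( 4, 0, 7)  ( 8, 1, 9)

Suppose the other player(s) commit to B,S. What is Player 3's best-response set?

argmax u_3 = {X,Y}

u_3(X vs B,S) = 8
u_3(Y vs B,S) = 8
u_3(Z vs B,S) = 0
max payoff 8 at {X,Y}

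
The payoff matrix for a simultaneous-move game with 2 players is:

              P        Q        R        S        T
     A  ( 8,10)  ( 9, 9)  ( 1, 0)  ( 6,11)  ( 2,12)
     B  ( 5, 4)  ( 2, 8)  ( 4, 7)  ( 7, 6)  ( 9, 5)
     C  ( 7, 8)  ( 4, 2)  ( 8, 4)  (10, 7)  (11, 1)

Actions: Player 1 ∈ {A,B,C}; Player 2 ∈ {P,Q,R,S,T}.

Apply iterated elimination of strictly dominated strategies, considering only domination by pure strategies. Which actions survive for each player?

P1 drop B (C beats it: P:7>5 Q:4>2 R:8>4 S:10>7 T:11>9)
P2 drop Q (P beats it: A:10>9 C:8>2)
P2 drop R (P beats it: A:10>0 C:8>4)
P1→{A,C} P2→{P,S,T}

IESDS → P1:{A,C} P2:{P,S,T}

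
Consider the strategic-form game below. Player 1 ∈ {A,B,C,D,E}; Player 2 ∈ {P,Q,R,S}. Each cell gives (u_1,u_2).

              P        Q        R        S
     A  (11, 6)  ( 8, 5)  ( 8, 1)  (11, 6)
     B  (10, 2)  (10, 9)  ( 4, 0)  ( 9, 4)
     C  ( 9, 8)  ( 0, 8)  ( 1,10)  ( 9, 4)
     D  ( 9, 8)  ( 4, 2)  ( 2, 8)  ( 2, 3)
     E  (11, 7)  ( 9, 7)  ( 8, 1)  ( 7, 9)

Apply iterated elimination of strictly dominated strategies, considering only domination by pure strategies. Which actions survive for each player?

IESDS → P1:{A,B,E} P2:{P,Q,S}

P1 drop C (A beats it: P:11>9 Q:8>0 R:8>1 S:11>9)
P1 drop D (A beats it: P:11>9 Q:8>4 R:8>2 S:11>2)
P2 drop R (P beats it: A:6>1 B:2>0 E:7>1)
P1→{A,B,E} P2→{P,Q,S}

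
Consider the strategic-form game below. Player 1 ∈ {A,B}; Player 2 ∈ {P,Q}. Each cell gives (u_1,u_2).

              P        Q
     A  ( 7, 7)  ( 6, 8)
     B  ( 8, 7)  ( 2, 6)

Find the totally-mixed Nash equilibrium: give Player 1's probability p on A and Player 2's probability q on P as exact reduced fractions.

P1 indiff ⇒ q·7+(1-q)·6 = q·8+(1-q)·2 ⇒ q(-1) = (1-q)(-4) ⇒ q = 4/5
P2 indiff ⇒ p·7+(1-p)·7 = p·8+(1-p)·6 ⇒ p(-1) = (1-p)(-1) ⇒ p = 1/2

(p,q) = (1/2, 4/5)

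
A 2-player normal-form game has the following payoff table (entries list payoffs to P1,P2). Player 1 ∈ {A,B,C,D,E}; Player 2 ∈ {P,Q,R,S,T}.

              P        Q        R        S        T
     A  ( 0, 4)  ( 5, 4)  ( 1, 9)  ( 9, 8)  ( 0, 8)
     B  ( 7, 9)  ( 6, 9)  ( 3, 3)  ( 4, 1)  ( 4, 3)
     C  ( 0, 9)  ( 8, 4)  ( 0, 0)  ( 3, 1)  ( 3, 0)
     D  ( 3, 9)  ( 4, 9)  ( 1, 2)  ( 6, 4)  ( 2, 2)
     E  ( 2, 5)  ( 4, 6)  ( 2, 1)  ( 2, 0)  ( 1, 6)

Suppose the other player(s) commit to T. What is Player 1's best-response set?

u_1(A vs T) = 0
u_1(B vs T) = 4
u_1(C vs T) = 3
u_1(D vs T) = 2
u_1(E vs T) = 1
max payoff 4 at {B}

argmax u_1 = {B}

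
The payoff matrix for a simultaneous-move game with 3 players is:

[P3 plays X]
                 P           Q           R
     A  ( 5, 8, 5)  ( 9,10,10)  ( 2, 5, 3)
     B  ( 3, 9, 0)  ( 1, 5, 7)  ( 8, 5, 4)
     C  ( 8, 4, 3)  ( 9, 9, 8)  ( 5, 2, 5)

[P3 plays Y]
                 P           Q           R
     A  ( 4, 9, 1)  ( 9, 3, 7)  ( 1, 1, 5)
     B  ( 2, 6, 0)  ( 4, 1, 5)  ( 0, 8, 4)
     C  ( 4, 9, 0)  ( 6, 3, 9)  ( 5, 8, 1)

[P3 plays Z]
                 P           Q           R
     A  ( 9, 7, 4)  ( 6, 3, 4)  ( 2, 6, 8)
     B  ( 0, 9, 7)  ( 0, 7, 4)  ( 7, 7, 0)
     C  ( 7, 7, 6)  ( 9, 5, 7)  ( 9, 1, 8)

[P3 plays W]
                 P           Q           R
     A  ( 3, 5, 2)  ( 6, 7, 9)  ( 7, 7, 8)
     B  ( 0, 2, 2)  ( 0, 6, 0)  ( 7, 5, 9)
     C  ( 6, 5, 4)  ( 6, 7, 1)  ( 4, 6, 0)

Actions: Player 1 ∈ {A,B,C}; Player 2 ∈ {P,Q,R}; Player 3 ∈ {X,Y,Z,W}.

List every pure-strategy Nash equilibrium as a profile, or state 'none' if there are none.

(A,P,X): not NE [P1→C gives 8>5; P2→Q gives 10>8]
(A,P,Y): not NE [P3→X gives 5>1]
(A,P,Z): not NE [P3→X gives 5>4]
(A,P,W): not NE [P1→C gives 6>3; P2→R gives 7>5; P3→X gives 5>2]
(A,Q,X): NE
(A,Q,Y): not NE [P2→P gives 9>3; P3→X gives 10>7]
(A,Q,Z): not NE [P1→C gives 9>6; P2→P gives 7>3; P3→X gives 10>4]
(A,Q,W): not NE [P3→X gives 10>9]
(A,R,X): not NE [P1→B gives 8>2; P2→Q gives 10>5; P3→W gives 8>3]
(A,R,Y): not NE [P1→C gives 5>1; P2→P gives 9>1; P3→W gives 8>5]
(A,R,Z): not NE [P1→C gives 9>2; P2→P gives 7>6]
(A,R,W): NE
(B,P,X): not NE [P1→C gives 8>3; P3→Z gives 7>0]
(B,P,Y): not NE [P1→C gives 4>2; P2→R gives 8>6; P3→Z gives 7>0]
(B,P,Z): not NE [P1→A gives 9>0]
(B,P,W): not NE [P1→C gives 6>0; P2→Q gives 6>2; P3→Z gives 7>2]
(B,Q,X): not NE [P1→C gives 9>1; P2→P gives 9>5]
(B,Q,Y): not NE [P1→A gives 9>4; P2→R gives 8>1; P3→X gives 7>5]
(B,Q,Z): not NE [P1→C gives 9>0; P2→P gives 9>7; P3→X gives 7>4]
(B,Q,W): not NE [P1→C gives 6>0; P3→X gives 7>0]
(B,R,X): not NE [P2→P gives 9>5; P3→W gives 9>4]
(B,R,Y): not NE [P1→C gives 5>0; P3→W gives 9>4]
(B,R,Z): not NE [P1→C gives 9>7; P2→P gives 9>7; P3→W gives 9>0]
(B,R,W): not NE [P2→Q gives 6>5]
(C,P,X): not NE [P2→Q gives 9>4; P3→Z gives 6>3]
(C,P,Y): not NE [P3→Z gives 6>0]
(C,P,Z): not NE [P1→A gives 9>7]
(C,P,W): not NE [P2→Q gives 7>5; P3→Z gives 6>4]
(C,Q,X): not NE [P3→Y gives 9>8]
(C,Q,Y): not NE [P1→A gives 9>6; P2→P gives 9>3]
(C,Q,Z): not NE [P2→P gives 7>5; P3→Y gives 9>7]
(C,Q,W): not NE [P3→Y gives 9>1]
(C,R,X): not NE [P1→B gives 8>5; P2→Q gives 9>2; P3→Z gives 8>5]
(C,R,Y): not NE [P2→P gives 9>8; P3→Z gives 8>1]
(C,R,Z): not NE [P2→P gives 7>1]
(C,R,W): not NE [P1→B gives 7>4; P2→Q gives 7>6; P3→Z gives 8>0]

Nash profiles: (A,Q,X), (A,R,W)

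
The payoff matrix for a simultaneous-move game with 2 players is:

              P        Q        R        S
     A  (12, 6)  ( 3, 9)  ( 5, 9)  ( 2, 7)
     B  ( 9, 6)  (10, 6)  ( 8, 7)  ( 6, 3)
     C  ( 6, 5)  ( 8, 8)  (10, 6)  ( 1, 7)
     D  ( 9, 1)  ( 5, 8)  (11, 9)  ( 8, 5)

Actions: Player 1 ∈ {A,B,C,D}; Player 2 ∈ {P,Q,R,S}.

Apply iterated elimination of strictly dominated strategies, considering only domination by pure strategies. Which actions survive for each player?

Survivors P1:{B,C,D} P2:{Q,R}

P2 drop P (R beats it: A:9>6 B:7>6 C:6>5 D:9>1)
P1 drop A (B beats it: Q:10>3 R:8>5 S:6>2)
P2 drop S (Q beats it: B:6>3 C:8>7 D:8>5)
P1→{B,C,D} P2→{Q,R}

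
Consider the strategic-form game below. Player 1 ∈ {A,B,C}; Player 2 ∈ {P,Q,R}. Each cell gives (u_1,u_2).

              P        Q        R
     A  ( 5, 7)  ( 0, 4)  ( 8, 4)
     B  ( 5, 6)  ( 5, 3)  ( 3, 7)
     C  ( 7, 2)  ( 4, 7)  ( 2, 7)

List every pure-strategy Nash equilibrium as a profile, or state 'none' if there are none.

PSNE: ∅

(A,P): not NE [P1→C gives 7>5]
(A,Q): not NE [P1→B gives 5>0; P2→P gives 7>4]
(A,R): not NE [P2→P gives 7>4]
(B,P): not NE [P1→C gives 7>5; P2→R gives 7>6]
(B,Q): not NE [P2→R gives 7>3]
(B,R): not NE [P1→A gives 8>3]
(C,P): not NE [P2→R gives 7>2]
(C,Q): not NE [P1→B gives 5>4]
(C,R): not NE [P1→A gives 8>2]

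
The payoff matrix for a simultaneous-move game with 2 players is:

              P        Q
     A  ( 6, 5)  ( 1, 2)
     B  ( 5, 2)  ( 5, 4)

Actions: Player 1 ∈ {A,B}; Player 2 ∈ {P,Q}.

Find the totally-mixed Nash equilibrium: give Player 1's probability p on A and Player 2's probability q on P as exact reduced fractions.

P1 indiff ⇒ q·6+(1-q)·1 = q·5+(1-q)·5 ⇒ q(1) = (1-q)(4) ⇒ q = 4/5
P2 indiff ⇒ p·5+(1-p)·2 = p·2+(1-p)·4 ⇒ p(3) = (1-p)(2) ⇒ p = 2/5

P1 mixes 2/5 on A; P2 mixes 4/5 on P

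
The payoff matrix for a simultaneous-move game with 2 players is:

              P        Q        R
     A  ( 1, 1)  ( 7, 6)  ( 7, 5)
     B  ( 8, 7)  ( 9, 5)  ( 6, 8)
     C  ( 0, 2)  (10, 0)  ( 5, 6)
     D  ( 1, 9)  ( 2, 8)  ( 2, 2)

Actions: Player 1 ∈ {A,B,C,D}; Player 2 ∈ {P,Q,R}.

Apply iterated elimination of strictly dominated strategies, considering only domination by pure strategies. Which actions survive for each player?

P1 drop D (B beats it: P:8>1 Q:9>2 R:6>2)
P2 drop P (R beats it: A:5>1 B:8>7 C:6>2)
P1→{A,B,C} P2→{Q,R}

Remaining: P1:{A,B,C} P2:{Q,R}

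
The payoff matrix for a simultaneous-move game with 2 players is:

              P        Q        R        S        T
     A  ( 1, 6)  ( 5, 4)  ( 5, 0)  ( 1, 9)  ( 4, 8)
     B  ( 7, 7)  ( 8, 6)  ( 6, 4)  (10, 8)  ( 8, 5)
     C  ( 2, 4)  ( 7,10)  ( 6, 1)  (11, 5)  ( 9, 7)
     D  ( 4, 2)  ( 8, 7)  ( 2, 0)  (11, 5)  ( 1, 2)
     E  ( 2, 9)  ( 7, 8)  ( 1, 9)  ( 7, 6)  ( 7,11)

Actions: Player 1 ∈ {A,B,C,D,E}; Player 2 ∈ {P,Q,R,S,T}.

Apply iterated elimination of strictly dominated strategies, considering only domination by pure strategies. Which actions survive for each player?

P1 drop A (B beats it: P:7>1 Q:8>5 R:6>5 S:10>1 T:8>4)
P1 drop E (B beats it: P:7>2 Q:8>7 R:6>1 S:10>7 T:8>7)
P2 drop P (S beats it: B:8>7 C:5>4 D:5>2)
P2 drop R (Q beats it: B:6>4 C:10>1 D:7>0)
P2 drop T (Q beats it: B:6>5 C:10>7 D:7>2)
P1→{B,C,D} P2→{Q,S}

Survivors P1:{B,C,D} P2:{Q,S}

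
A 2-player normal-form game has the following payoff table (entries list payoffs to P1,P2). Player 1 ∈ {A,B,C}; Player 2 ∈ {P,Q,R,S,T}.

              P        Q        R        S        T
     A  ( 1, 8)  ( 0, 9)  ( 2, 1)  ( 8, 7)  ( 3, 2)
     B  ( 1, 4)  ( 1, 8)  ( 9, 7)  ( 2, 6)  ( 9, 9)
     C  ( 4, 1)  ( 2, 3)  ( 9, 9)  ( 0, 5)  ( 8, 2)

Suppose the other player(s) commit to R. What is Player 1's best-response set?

u_1(A vs R) = 2
u_1(B vs R) = 9
u_1(C vs R) = 9
max payoff 9 at {B,C}

BR_1 = {B,C}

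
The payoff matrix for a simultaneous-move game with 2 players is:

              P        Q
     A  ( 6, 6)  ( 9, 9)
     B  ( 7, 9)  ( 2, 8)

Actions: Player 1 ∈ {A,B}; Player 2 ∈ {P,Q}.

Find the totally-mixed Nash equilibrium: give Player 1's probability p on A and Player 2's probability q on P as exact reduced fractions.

P1 mixes 1/4 on A; P2 mixes 7/8 on P

P1 indiff ⇒ q·6+(1-q)·9 = q·7+(1-q)·2 ⇒ q(-1) = (1-q)(-7) ⇒ q = 7/8
P2 indiff ⇒ p·6+(1-p)·9 = p·9+(1-p)·8 ⇒ p(-3) = (1-p)(-1) ⇒ p = 1/4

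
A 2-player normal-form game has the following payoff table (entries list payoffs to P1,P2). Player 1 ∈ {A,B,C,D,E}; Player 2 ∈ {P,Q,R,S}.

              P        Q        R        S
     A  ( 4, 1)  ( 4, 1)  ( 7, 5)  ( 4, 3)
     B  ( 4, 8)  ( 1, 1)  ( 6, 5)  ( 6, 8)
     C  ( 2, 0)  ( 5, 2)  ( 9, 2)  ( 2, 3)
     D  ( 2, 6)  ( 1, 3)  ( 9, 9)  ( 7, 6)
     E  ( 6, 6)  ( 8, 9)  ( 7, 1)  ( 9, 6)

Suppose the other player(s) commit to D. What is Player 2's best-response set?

u_2(P vs D) = 6
u_2(Q vs D) = 3
u_2(R vs D) = 9
u_2(S vs D) = 6
max payoff 9 at {R}

P2 best: {R}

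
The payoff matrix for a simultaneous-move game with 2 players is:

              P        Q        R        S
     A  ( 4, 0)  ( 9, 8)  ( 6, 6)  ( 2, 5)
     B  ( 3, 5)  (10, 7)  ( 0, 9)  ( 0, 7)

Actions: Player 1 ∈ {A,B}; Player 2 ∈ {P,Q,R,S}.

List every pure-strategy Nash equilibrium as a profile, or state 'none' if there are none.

No pure NE.

(A,P): not NE [P2→Q gives 8>0]
(A,Q): not NE [P1→B gives 10>9]
(A,R): not NE [P2→Q gives 8>6]
(A,S): not NE [P2→Q gives 8>5]
(B,P): not NE [P1→A gives 4>3; P2→R gives 9>5]
(B,Q): not NE [P2→R gives 9>7]
(B,R): not NE [P1→A gives 6>0]
(B,S): not NE [P1→A gives 2>0; P2→R gives 9>7]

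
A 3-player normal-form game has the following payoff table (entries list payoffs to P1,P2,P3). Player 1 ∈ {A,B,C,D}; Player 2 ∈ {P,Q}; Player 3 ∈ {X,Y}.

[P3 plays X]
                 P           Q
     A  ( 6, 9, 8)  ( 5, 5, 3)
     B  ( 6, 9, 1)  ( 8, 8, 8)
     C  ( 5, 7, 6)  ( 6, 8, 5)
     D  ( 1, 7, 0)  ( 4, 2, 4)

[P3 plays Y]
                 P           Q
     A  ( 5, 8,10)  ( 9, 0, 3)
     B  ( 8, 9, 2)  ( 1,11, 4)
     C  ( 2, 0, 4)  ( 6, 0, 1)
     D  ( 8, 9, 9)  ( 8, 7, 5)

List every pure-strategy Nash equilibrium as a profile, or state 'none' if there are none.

(A,P,X): not NE [P3→Y gives 10>8]
(A,P,Y): not NE [P1→D gives 8>5]
(A,Q,X): not NE [P1→B gives 8>5; P2→P gives 9>5]
(A,Q,Y): not NE [P2→P gives 8>0]
(B,P,X): not NE [P3→Y gives 2>1]
(B,P,Y): not NE [P2→Q gives 11>9]
(B,Q,X): not NE [P2→P gives 9>8]
(B,Q,Y): not NE [P1→A gives 9>1; P3→X gives 8>4]
(C,P,X): not NE [P1→B gives 6>5; P2→Q gives 8>7]
(C,P,Y): not NE [P1→D gives 8>2; P3→X gives 6>4]
(C,Q,X): not NE [P1→B gives 8>6]
(C,Q,Y): not NE [P1→A gives 9>6; P3→X gives 5>1]
(D,P,X): not NE [P1→B gives 6>1; P3→Y gives 9>0]
(D,P,Y): NE
(D,Q,X): not NE [P1→B gives 8>4; P2→P gives 7>2; P3→Y gives 5>4]
(D,Q,Y): not NE [P1→A gives 9>8; P2→P gives 9>7]

NE set: (D,P,Y)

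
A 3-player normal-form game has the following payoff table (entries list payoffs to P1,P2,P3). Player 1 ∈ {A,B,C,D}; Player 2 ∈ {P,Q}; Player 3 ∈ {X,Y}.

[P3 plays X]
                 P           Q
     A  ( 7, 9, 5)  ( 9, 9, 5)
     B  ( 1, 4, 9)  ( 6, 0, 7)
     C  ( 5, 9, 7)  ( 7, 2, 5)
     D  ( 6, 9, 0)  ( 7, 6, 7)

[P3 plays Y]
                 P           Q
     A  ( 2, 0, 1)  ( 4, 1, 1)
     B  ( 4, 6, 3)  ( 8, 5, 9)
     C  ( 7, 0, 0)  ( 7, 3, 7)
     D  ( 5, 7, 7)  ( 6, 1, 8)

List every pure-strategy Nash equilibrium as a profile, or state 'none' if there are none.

(A,P,X): NE
(A,P,Y): not NE [P1→C gives 7>2; P2→Q gives 1>0; P3→X gives 5>1]
(A,Q,X): NE
(A,Q,Y): not NE [P1→B gives 8>4; P3→X gives 5>1]
(B,P,X): not NE [P1→A gives 7>1]
(B,P,Y): not NE [P1→C gives 7>4; P3→X gives 9>3]
(B,Q,X): not NE [P1→A gives 9>6; P2→P gives 4>0; P3→Y gives 9>7]
(B,Q,Y): not NE [P2→P gives 6>5]
(C,P,X): not NE [P1→A gives 7>5]
(C,P,Y): not NE [P2→Q gives 3>0; P3→X gives 7>0]
(C,Q,X): not NE [P1→A gives 9>7; P2→P gives 9>2; P3→Y gives 7>5]
(C,Q,Y): not NE [P1→B gives 8>7]
(D,P,X): not NE [P1→A gives 7>6; P3→Y gives 7>0]
(D,P,Y): not NE [P1→C gives 7>5]
(D,Q,X): not NE [P1→A gives 9>7; P2→P gives 9>6; P3→Y gives 8>7]
(D,Q,Y): not NE [P1→B gives 8>6; P2→P gives 7>1]

Nash profiles: (A,P,X), (A,Q,X)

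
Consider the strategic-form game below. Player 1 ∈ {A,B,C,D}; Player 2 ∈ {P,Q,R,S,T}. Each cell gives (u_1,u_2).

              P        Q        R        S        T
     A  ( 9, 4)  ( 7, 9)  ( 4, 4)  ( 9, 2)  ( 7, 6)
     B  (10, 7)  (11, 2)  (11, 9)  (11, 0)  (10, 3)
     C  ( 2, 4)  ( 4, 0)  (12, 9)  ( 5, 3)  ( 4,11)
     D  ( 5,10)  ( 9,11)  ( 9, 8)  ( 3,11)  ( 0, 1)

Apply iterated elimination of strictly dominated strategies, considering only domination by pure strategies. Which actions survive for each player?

P1 drop A (B beats it: P:10>9 Q:11>7 R:11>4 S:11>9 T:10>7)
P1 drop D (B beats it: P:10>5 Q:11>9 R:11>9 S:11>3 T:10>0)
P2 drop P (R beats it: B:9>7 C:9>4)
P2 drop Q (R beats it: B:9>2 C:9>0)
P2 drop S (R beats it: B:9>0 C:9>3)
P1→{B,C} P2→{R,T}

Survivors P1:{B,C} P2:{R,T}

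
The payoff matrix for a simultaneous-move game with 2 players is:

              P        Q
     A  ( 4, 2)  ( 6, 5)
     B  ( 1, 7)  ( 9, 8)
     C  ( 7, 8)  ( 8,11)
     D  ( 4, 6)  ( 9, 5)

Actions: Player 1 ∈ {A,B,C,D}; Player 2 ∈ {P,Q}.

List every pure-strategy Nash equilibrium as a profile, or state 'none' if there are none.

(A,P): not NE [P1→C gives 7>4; P2→Q gives 5>2]
(A,Q): not NE [P1→D gives 9>6]
(B,P): not NE [P1→C gives 7>1; P2→Q gives 8>7]
(B,Q): NE
(C,P): not NE [P2→Q gives 11>8]
(C,Q): not NE [P1→D gives 9>8]
(D,P): not NE [P1→C gives 7>4]
(D,Q): not NE [P2→P gives 6>5]

Nash profiles: (B,Q)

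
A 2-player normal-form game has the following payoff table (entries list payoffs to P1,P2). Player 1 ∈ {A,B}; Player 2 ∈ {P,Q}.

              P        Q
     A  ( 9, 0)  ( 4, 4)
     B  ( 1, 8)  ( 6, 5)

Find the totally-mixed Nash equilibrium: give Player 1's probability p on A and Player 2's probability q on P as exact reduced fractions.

p=3/7, q=1/5

P1 indiff ⇒ q·9+(1-q)·4 = q·1+(1-q)·6 ⇒ q(8) = (1-q)(2) ⇒ q = 1/5
P2 indiff ⇒ p·0+(1-p)·8 = p·4+(1-p)·5 ⇒ p(-4) = (1-p)(-3) ⇒ p = 3/7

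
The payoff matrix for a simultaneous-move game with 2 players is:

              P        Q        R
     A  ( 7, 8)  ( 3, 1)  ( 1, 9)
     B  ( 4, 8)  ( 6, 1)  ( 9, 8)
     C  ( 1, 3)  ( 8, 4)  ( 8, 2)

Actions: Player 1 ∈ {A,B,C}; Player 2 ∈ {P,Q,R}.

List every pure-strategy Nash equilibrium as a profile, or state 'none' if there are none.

Nash profiles: (B,R), (C,Q)

(A,P): not NE [P2→R gives 9>8]
(A,Q): not NE [P1→C gives 8>3; P2→R gives 9>1]
(A,R): not NE [P1→B gives 9>1]
(B,P): not NE [P1→A gives 7>4]
(B,Q): not NE [P1→C gives 8>6; P2→R gives 8>1]
(B,R): NE
(C,P): not NE [P1→A gives 7>1; P2→Q gives 4>3]
(C,Q): NE
(C,R): not NE [P1→B gives 9>8; P2→Q gives 4>2]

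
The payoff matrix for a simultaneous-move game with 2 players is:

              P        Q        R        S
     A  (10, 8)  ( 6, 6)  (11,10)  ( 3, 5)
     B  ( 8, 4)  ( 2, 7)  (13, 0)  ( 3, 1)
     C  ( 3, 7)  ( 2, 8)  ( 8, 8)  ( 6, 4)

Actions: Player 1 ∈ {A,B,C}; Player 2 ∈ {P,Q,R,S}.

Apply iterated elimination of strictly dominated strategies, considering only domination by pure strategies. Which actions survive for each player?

Remaining: P1:{A,B} P2:{P,Q,R}

P2 drop S (P beats it: A:8>5 B:4>1 C:7>4)
P1 drop C (A beats it: P:10>3 Q:6>2 R:11>8)
P1→{A,B} P2→{P,Q,R}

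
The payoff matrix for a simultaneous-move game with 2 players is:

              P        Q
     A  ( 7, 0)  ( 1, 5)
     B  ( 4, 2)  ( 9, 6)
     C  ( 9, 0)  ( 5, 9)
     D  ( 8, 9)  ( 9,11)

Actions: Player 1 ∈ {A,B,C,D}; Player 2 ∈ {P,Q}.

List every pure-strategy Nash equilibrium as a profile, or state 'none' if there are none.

NE set: (B,Q), (D,Q)

(A,P): not NE [P1→C gives 9>7; P2→Q gives 5>0]
(A,Q): not NE [P1→D gives 9>1]
(B,P): not NE [P1→C gives 9>4; P2→Q gives 6>2]
(B,Q): NE
(C,P): not NE [P2→Q gives 9>0]
(C,Q): not NE [P1→D gives 9>5]
(D,P): not NE [P1→C gives 9>8; P2→Q gives 11>9]
(D,Q): NE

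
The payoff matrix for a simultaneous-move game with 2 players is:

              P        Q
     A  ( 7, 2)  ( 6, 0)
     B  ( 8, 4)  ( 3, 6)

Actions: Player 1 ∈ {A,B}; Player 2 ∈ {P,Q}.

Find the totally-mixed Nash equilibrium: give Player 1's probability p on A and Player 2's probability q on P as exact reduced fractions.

P1 indiff ⇒ q·7+(1-q)·6 = q·8+(1-q)·3 ⇒ q(-1) = (1-q)(-3) ⇒ q = 3/4
P2 indiff ⇒ p·2+(1-p)·4 = p·0+(1-p)·6 ⇒ p(2) = (1-p)(2) ⇒ p = 1/2

P1 mixes 1/2 on A; P2 mixes 3/4 on P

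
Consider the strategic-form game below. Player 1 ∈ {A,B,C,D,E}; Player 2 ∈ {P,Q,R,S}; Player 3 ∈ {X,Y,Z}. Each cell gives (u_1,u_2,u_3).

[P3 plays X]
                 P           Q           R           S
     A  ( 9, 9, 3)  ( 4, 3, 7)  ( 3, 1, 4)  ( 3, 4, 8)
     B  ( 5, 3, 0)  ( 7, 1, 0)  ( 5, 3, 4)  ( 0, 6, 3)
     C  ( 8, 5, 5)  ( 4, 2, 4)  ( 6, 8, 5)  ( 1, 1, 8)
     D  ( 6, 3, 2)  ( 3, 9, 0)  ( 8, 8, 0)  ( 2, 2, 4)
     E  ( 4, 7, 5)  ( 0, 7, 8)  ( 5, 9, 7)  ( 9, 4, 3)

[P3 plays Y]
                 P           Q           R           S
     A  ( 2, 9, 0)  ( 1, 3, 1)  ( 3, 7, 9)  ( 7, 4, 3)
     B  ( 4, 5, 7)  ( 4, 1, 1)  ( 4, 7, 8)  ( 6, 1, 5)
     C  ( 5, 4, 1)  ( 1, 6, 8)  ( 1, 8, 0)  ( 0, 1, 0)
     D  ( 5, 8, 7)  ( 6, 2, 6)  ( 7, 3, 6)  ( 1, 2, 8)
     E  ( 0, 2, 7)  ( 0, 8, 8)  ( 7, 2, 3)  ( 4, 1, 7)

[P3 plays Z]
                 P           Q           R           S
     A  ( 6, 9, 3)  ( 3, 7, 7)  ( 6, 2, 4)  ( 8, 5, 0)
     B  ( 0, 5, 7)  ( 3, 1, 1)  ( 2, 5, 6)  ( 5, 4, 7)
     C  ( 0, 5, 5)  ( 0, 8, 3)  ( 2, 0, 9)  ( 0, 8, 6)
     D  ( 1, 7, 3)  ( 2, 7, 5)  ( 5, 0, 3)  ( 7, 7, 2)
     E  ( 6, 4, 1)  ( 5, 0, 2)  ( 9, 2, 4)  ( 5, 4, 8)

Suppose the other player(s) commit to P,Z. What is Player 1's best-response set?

P1 best: {A,E}

u_1(A vs P,Z) = 6
u_1(B vs P,Z) = 0
u_1(C vs P,Z) = 0
u_1(D vs P,Z) = 1
u_1(E vs P,Z) = 6
max payoff 6 at {A,E}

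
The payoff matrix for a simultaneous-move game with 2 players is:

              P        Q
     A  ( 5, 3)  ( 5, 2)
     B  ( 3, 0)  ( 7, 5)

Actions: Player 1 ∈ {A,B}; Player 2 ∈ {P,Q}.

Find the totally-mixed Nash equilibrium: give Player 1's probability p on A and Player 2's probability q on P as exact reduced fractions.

P1 indiff ⇒ q·5+(1-q)·5 = q·3+(1-q)·7 ⇒ q(2) = (1-q)(2) ⇒ q = 1/2
P2 indiff ⇒ p·3+(1-p)·0 = p·2+(1-p)·5 ⇒ p(1) = (1-p)(5) ⇒ p = 5/6

(p,q) = (5/6, 1/2)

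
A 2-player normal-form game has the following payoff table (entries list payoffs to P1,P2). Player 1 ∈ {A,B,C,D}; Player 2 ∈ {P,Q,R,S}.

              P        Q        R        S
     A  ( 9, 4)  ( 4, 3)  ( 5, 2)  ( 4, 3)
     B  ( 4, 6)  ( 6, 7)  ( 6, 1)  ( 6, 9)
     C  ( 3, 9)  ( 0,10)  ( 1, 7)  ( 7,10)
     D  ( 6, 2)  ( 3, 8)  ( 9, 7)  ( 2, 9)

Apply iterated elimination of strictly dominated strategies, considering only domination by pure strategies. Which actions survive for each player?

Remaining: P1:{A,B,C} P2:{P,Q,S}

P2 drop R (Q beats it: A:3>2 B:7>1 C:10>7 D:8>7)
P1 drop D (A beats it: P:9>6 Q:4>3 S:4>2)
P1→{A,B,C} P2→{P,Q,S}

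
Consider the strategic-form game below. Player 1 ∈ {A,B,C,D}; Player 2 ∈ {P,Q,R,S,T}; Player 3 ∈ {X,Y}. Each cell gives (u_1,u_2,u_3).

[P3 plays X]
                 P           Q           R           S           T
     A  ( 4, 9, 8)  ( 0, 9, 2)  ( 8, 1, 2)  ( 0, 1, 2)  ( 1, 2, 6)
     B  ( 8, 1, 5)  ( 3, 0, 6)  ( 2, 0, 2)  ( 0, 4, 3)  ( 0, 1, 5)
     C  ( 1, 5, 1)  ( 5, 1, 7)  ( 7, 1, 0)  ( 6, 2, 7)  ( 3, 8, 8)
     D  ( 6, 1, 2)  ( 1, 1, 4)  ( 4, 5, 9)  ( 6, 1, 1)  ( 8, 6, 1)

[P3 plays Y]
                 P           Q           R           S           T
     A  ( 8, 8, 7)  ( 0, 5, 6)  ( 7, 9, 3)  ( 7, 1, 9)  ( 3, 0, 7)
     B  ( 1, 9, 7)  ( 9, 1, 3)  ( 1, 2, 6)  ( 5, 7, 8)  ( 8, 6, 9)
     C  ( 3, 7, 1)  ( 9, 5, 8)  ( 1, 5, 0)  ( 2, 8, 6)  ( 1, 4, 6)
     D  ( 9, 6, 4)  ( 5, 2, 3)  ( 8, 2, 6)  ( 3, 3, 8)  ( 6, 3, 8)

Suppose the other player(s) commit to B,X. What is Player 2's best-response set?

u_2(P vs B,X) = 1
u_2(Q vs B,X) = 0
u_2(R vs B,X) = 0
u_2(S vs B,X) = 4
u_2(T vs B,X) = 1
max payoff 4 at {S}

argmax u_2 = {S}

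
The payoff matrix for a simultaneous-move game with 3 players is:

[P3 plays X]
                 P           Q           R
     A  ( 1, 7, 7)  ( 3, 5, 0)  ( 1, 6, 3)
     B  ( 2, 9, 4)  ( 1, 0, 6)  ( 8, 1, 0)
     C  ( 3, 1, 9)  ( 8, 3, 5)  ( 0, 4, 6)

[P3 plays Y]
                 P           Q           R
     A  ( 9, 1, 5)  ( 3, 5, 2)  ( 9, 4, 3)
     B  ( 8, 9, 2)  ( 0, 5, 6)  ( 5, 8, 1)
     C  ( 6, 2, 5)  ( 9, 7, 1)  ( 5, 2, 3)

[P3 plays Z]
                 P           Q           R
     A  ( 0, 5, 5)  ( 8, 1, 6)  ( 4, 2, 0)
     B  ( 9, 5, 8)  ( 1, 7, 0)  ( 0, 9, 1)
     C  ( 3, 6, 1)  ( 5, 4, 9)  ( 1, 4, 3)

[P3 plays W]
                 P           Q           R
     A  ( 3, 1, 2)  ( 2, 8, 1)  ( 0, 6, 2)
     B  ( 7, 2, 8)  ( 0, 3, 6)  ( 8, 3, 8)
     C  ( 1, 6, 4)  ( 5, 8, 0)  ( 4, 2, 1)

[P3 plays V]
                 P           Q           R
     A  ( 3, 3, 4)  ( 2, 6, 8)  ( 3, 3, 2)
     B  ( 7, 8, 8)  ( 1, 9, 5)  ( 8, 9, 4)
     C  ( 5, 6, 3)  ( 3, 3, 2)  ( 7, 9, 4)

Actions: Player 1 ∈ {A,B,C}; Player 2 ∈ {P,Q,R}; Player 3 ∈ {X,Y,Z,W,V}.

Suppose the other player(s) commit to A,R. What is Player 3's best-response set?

argmax u_3 = {X,Y}

u_3(X vs A,R) = 3
u_3(Y vs A,R) = 3
u_3(Z vs A,R) = 0
u_3(W vs A,R) = 2
u_3(V vs A,R) = 2
max payoff 3 at {X,Y}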